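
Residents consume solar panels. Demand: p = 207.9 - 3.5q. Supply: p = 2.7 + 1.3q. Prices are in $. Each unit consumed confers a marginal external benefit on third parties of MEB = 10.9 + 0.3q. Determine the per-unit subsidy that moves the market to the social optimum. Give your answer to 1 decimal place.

Social marginal benefit = demand + MEB = 218.8 - 3.2q.
Set SMB = MC: 218.8 - 3.2q = 2.7 + 1.3q → q* = 48.0222.
The Pigouvian subsidy equals MEB at q*: 10.9 + 0.3×48.0222 = 25.3067.

subsidy = $25.3 per unit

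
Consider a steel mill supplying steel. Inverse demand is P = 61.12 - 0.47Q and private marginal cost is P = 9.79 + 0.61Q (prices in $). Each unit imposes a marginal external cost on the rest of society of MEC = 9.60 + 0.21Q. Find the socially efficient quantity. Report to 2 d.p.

Q* = 32.35

Social marginal cost = private MC + MEC = 19.39 + 0.82Q.
Set SMC = demand: 19.39 + 0.82Q = 61.12 - 0.47Q → Q* = 32.3488.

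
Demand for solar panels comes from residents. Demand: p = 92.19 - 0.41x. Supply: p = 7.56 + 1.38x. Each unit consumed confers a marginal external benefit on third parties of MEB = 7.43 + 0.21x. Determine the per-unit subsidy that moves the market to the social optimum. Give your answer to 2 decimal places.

Social marginal benefit = demand + MEB = 99.62 - 0.20x.
Set SMB = MC: 99.62 - 0.20x = 7.56 + 1.38x → x* = 58.2658.
The Pigouvian subsidy equals MEB at x*: 7.43 + 0.21×58.2658 = 19.6658.

subsidy = 19.67 per unit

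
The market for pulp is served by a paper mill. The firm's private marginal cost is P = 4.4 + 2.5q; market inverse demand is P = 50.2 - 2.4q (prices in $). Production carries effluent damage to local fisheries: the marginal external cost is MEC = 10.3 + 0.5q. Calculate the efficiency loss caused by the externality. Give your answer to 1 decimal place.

Market equilibrium (private): 4.4 + 2.5q = 50.2 - 2.4q → q_m = 9.3469.
Social marginal cost = private MC + MEC = 14.7 + 3.0q.
Set SMC = demand: 14.7 + 3.0q = 50.2 - 2.4q → q* = 6.5741.
The welfare-loss triangle has base |q_m − q*| and height MEC(q_m) (the vertical gap between SMC and demand is zero at q* and MEC at q_m).
DWL = ½ × 2.7728 × 14.9735 = 20.7593.

DWL = $20.8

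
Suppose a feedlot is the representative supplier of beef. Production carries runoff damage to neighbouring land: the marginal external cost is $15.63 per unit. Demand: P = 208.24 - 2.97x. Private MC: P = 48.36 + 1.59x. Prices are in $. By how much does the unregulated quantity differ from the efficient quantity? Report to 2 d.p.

Market equilibrium (private): 48.36 + 1.59x = 208.24 - 2.97x → x_m = 35.0614.
Social marginal cost = private MC + MEC = 63.99 + 1.59x.
Set SMC = demand: 63.99 + 1.59x = 208.24 - 2.97x → x* = 31.6338.
Gap = |35.0614 − 31.6338| = 3.4276.

3.43 units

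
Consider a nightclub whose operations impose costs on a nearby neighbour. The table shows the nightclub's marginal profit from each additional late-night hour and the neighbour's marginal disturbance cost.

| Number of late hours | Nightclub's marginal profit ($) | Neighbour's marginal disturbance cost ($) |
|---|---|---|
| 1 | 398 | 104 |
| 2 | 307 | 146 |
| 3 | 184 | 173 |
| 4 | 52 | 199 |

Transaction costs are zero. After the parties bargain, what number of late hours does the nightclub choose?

3

Bargaining reaches the level where marginal profit last exceeds marginal disturbance cost.
That holds through level 3 (184 ≥ 173) but not at 4 (52 < 199).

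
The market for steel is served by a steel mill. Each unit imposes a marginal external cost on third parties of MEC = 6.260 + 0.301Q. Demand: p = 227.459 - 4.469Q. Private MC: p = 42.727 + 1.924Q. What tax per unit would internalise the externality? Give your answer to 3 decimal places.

tax = 14.285 per unit

Social marginal cost = private MC + MEC = 48.987 + 2.225Q.
Set SMC = demand: 48.987 + 2.225Q = 227.459 - 4.469Q → Q* = 26.6615.
The Pigouvian tax equals MEC at Q*: 6.260 + 0.301×26.6615 = 14.2851.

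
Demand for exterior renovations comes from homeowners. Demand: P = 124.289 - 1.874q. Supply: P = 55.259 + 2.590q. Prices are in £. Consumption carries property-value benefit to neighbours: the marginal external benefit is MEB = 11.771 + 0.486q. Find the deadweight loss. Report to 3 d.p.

Market equilibrium (private): 55.259 + 2.590q = 124.289 - 1.874q → q_m = 15.4637.
Social marginal benefit = demand + MEB = 136.060 - 1.388q.
Set SMB = MC: 136.060 - 1.388q = 55.259 + 2.590q → q* = 20.3120.
Height of the DWL triangle at q_m is SMB(q_m) − MC(q_m) = MEB(q_m) = 19.2864.
DWL = ½ × 4.8483 × 19.2864 = 46.7531.

DWL = £46.753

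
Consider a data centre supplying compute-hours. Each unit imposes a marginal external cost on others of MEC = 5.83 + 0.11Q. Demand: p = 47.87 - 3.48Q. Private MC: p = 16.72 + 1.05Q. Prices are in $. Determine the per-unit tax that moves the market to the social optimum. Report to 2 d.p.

tax = $6.43 per unit

Social marginal cost = private MC + MEC = 22.55 + 1.16Q.
Set SMC = demand: 22.55 + 1.16Q = 47.87 - 3.48Q → Q* = 5.4569.
The Pigouvian tax equals MEC at Q*: 5.83 + 0.11×5.4569 = 6.4303.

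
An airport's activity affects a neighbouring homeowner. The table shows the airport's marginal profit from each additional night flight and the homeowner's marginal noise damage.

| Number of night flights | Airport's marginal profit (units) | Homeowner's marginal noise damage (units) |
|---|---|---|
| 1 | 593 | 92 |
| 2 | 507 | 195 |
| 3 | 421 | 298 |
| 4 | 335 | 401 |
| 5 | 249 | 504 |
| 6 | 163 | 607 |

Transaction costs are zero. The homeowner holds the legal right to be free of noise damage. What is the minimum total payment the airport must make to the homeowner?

585

Efficient level: marginal profit ≥ marginal noise damage through level 3, so k* = 3.
With the homeowner holding the right, the airport must at least compensate total damage at k*: 92 + 195 + 298 = 585.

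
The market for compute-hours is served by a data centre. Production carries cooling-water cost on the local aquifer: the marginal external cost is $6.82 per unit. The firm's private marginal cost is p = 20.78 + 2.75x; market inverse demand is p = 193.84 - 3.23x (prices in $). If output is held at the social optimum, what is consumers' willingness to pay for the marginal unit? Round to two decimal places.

Social marginal cost = private MC + MEC = 27.60 + 2.75x.
Set SMC = demand: 27.60 + 2.75x = 193.84 - 3.23x → x* = 27.7993.
Consumer price on the demand curve at x*: 193.84 − 3.23×27.7993 = 104.0483.

P = $104.05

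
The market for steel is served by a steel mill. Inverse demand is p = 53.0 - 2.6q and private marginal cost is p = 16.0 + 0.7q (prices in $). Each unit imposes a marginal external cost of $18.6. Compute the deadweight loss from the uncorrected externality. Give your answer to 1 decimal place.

DWL = $52.4

Market equilibrium (private): 16.0 + 0.7q = 53.0 - 2.6q → q_m = 11.2121.
Social marginal cost = private MC + MEC = 34.6 + 0.7q.
Set SMC = demand: 34.6 + 0.7q = 53.0 - 2.6q → q* = 5.5758.
The loss is the area between SMC and demand from q* to q_m; with linear curves that's a triangle of height MEC(q_m).
DWL = ½ × 5.6363 × 18.6000 = 52.4176.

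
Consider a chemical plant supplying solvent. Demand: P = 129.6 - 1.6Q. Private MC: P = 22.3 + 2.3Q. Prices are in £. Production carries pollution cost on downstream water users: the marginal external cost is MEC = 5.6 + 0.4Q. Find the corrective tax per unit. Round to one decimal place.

tax = £15.1 per unit

Social marginal cost = private MC + MEC = 27.9 + 2.7Q.
Set SMC = demand: 27.9 + 2.7Q = 129.6 - 1.6Q → Q* = 23.6512.
The Pigouvian tax equals MEC at Q*: 5.6 + 0.4×23.6512 = 15.0605.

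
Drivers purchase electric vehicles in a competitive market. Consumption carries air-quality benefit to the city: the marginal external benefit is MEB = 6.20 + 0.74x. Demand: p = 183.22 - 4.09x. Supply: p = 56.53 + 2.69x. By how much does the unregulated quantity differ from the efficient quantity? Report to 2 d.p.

Market equilibrium (private): 56.53 + 2.69x = 183.22 - 4.09x → x_m = 18.6858.
Social marginal benefit = demand + MEB = 189.42 - 3.35x.
Set SMB = MC: 189.42 - 3.35x = 56.53 + 2.69x → x* = 22.0017.
Gap = |18.6858 − 22.0017| = 3.3159.

3.32 units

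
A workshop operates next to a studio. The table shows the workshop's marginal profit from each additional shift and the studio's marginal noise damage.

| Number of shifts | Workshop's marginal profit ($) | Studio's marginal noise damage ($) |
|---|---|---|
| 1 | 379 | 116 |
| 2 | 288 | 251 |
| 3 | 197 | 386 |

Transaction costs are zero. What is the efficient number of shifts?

2

Bargaining reaches the level where marginal profit last exceeds marginal noise damage.
That holds through level 2 (288 ≥ 251) but not at 3 (197 < 386).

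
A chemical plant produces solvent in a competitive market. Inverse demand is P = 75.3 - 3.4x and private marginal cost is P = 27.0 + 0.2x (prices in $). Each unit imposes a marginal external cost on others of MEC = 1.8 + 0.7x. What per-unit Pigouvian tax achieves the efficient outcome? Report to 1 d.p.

tax = $9.4 per unit

Social marginal cost = private MC + MEC = 28.8 + 0.9x.
Set SMC = demand: 28.8 + 0.9x = 75.3 - 3.4x → x* = 10.8140.
The Pigouvian tax equals MEC at x*: 1.8 + 0.7×10.8140 = 9.3698.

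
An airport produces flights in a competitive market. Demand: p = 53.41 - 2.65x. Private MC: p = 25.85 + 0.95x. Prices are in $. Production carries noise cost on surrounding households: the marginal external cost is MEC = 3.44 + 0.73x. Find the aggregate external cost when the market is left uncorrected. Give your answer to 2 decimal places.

$47.73

Market equilibrium (private): 25.85 + 0.95x = 53.41 - 2.65x → x_m = 7.6556.
Total external cost = ∫₀^{x_m} (3.44 + 0.73x) dx = 3.44×7.6556 + ½×0.73×7.6556² = 47.7273.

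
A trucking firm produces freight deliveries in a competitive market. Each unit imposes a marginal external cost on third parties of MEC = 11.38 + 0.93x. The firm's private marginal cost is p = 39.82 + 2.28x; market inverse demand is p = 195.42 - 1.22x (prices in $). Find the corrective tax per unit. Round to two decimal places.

Social marginal cost = private MC + MEC = 51.20 + 3.21x.
Set SMC = demand: 51.20 + 3.21x = 195.42 - 1.22x → x* = 32.5553.
The Pigouvian tax equals MEC at x*: 11.38 + 0.93×32.5553 = 41.6564.

tax = $41.66 per unit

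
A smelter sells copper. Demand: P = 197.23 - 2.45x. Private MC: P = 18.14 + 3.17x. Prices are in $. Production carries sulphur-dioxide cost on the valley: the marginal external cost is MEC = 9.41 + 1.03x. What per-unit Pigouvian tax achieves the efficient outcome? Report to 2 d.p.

Social marginal cost = private MC + MEC = 27.55 + 4.20x.
Set SMC = demand: 27.55 + 4.20x = 197.23 - 2.45x → x* = 25.5158.
The Pigouvian tax equals MEC at x*: 9.41 + 1.03×25.5158 = 35.6913.

tax = $35.69 per unit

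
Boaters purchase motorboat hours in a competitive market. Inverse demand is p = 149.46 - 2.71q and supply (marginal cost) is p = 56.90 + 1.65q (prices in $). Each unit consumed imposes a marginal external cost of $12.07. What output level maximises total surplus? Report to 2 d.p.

q* = 18.46

Social marginal benefit = demand − MEC = 137.39 - 2.71q.
Set SMB = MC: 137.39 - 2.71q = 56.90 + 1.65q → q* = 18.4610.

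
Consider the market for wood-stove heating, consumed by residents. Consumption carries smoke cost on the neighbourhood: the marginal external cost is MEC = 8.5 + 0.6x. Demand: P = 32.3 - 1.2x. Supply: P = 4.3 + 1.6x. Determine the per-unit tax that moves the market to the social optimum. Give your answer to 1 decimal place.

Social marginal benefit = demand − MEC = 23.8 - 1.8x.
Set SMB = MC: 23.8 - 1.8x = 4.3 + 1.6x → x* = 5.7353.
The Pigouvian tax equals MEC at x*: 8.5 + 0.6×5.7353 = 11.9412.

tax = 11.9 per unit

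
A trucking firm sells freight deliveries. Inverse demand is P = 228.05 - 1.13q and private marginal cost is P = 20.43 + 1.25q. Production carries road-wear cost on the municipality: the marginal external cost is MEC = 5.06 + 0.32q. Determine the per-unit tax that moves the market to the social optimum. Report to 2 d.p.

tax = 29.07 per unit

Social marginal cost = private MC + MEC = 25.49 + 1.57q.
Set SMC = demand: 25.49 + 1.57q = 228.05 - 1.13q → q* = 75.0222.
The Pigouvian tax equals MEC at q*: 5.06 + 0.32×75.0222 = 29.0671.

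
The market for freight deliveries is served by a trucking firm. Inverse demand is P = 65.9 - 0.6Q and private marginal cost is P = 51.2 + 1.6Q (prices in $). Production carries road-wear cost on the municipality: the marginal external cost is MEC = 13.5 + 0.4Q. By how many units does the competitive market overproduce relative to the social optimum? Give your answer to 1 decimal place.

6.2 units

Market equilibrium (private): 51.2 + 1.6Q = 65.9 - 0.6Q → Q_m = 6.6818.
Social marginal cost = private MC + MEC = 64.7 + 2.0Q.
Set SMC = demand: 64.7 + 2.0Q = 65.9 - 0.6Q → Q* = 0.4615.
Gap = |6.6818 − 0.4615| = 6.2203.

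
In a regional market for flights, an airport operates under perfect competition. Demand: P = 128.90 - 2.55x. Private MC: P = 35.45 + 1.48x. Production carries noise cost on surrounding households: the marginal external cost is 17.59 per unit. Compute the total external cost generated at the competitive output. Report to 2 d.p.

Market equilibrium (private): 35.45 + 1.48x = 128.90 - 2.55x → x_m = 23.1886.
Total external cost = MEC × x_m = 17.59 × 23.1886 = 407.8875.

407.89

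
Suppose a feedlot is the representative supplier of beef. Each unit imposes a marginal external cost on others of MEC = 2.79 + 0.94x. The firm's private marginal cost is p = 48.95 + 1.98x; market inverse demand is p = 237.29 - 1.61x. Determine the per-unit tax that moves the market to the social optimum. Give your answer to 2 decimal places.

tax = 41.29 per unit

Social marginal cost = private MC + MEC = 51.74 + 2.92x.
Set SMC = demand: 51.74 + 2.92x = 237.29 - 1.61x → x* = 40.9603.
The Pigouvian tax equals MEC at x*: 2.79 + 0.94×40.9603 = 41.2927.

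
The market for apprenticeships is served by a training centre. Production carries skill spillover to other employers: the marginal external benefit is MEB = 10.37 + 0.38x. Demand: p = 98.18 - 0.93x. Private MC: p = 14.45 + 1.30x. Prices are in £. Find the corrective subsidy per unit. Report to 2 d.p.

subsidy = £29.70 per unit

Social marginal cost = private MC − MEB = 4.08 + 0.92x.
Set SMC = demand: 4.08 + 0.92x = 98.18 - 0.93x → x* = 50.8649.
The Pigouvian subsidy equals MEB at x*: 10.37 + 0.38×50.8649 = 29.6987.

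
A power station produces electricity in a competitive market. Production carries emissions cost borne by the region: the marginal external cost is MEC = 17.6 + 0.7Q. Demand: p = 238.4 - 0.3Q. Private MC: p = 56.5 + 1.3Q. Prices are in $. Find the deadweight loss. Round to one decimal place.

Market equilibrium (private): 56.5 + 1.3Q = 238.4 - 0.3Q → Q_m = 113.6875.
Social marginal cost = private MC + MEC = 74.1 + 2.0Q.
Set SMC = demand: 74.1 + 2.0Q = 238.4 - 0.3Q → Q* = 71.4348.
Height of the DWL triangle at Q_m is SMC(Q_m) − demand(Q_m) = MEC(Q_m) = 97.1813.
DWL = ½ × 42.2527 × 97.1813 = 2053.0862.

DWL = $2053.1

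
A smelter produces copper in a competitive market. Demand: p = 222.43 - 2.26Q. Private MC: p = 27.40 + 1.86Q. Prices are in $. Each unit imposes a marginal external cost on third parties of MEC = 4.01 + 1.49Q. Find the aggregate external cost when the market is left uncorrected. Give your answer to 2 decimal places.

$1859.24

Market equilibrium (private): 27.40 + 1.86Q = 222.43 - 2.26Q → Q_m = 47.3374.
Total external cost = ∫₀^{Q_m} (4.01 + 1.49Q) dQ = 4.01×47.3374 + ½×1.49×47.3374² = 1859.2409.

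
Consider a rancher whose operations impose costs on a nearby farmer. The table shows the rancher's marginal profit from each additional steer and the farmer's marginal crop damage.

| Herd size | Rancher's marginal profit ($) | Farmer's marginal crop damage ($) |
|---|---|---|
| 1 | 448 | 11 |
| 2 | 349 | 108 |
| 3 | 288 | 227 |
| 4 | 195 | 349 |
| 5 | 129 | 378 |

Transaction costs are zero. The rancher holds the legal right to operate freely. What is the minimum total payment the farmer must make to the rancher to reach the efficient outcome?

Left alone the rancher would choose level 5 (marginal profit stays positive).
Efficient level: k* = 3 (marginal profit ≥ marginal crop damage through 3).
The farmer must at least cover the rancher's forgone profit from cutting 5→3: 195 + 129 = 324.

$324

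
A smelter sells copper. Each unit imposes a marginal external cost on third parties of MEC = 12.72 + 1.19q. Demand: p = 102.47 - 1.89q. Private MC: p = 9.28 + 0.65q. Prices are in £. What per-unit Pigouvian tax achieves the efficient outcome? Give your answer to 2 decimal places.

Social marginal cost = private MC + MEC = 22.00 + 1.84q.
Set SMC = demand: 22.00 + 1.84q = 102.47 - 1.89q → q* = 21.5737.
The Pigouvian tax equals MEC at q*: 12.72 + 1.19×21.5737 = 38.3927.

tax = £38.39 per unit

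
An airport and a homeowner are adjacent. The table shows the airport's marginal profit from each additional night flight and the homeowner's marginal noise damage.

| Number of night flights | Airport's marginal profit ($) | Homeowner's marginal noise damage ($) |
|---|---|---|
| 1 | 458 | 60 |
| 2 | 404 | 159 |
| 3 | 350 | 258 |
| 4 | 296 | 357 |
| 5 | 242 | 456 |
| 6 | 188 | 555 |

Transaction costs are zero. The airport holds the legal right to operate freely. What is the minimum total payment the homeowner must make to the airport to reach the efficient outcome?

$726

Left alone the airport would choose level 6 (marginal profit stays positive).
Efficient level: k* = 3 (marginal profit ≥ marginal noise damage through 3).
The homeowner must at least cover the airport's forgone profit from cutting 6→3: 296 + 242 + 188 = 726.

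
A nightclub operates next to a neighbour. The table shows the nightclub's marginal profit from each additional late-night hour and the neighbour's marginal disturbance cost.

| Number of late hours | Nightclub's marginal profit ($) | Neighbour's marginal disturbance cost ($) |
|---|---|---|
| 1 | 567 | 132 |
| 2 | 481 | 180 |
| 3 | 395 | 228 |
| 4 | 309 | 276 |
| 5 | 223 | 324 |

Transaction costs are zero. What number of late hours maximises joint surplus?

4

Bargaining reaches the level where marginal profit last exceeds marginal disturbance cost.
That holds through level 4 (309 ≥ 276) but not at 5 (223 < 324).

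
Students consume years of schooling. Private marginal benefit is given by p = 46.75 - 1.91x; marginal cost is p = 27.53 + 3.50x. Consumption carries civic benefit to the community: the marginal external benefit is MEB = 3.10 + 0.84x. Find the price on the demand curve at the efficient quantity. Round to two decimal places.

Social marginal benefit = demand + MEB = 49.85 - 1.07x.
Set SMB = MC: 49.85 - 1.07x = 27.53 + 3.50x → x* = 4.8840.
Consumer price on the demand curve at x*: 46.75 − 1.91×4.8840 = 37.4216.

P = 37.42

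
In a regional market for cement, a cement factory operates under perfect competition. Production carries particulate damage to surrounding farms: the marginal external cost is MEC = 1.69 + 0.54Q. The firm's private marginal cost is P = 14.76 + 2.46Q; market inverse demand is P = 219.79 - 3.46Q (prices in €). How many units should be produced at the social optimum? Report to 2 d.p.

Q* = 31.48

Social marginal cost = private MC + MEC = 16.45 + 3.00Q.
Set SMC = demand: 16.45 + 3.00Q = 219.79 - 3.46Q → Q* = 31.4768.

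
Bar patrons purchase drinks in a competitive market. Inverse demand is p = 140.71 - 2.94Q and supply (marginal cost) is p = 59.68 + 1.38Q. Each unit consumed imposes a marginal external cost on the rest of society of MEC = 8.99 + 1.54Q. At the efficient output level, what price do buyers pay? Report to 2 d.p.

P = 104.57

Social marginal benefit = demand − MEC = 131.72 - 4.48Q.
Set SMB = MC: 131.72 - 4.48Q = 59.68 + 1.38Q → Q* = 12.2935.
Consumer price on the demand curve at Q*: 140.71 − 2.94×12.2935 = 104.5671.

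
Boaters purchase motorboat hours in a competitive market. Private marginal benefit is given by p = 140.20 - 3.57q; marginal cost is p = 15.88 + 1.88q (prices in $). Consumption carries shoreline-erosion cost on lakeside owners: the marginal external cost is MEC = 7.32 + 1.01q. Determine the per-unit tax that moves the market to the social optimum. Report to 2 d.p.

tax = $25.61 per unit

Social marginal benefit = demand − MEC = 132.88 - 4.58q.
Set SMB = MC: 132.88 - 4.58q = 15.88 + 1.88q → q* = 18.1115.
The Pigouvian tax equals MEC at q*: 7.32 + 1.01×18.1115 = 25.6126.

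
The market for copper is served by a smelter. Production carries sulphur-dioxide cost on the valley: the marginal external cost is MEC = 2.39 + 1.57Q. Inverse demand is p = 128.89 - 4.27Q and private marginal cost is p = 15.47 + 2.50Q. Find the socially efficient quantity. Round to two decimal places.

Q* = 13.31

Social marginal cost = private MC + MEC = 17.86 + 4.07Q.
Set SMC = demand: 17.86 + 4.07Q = 128.89 - 4.27Q → Q* = 13.3129.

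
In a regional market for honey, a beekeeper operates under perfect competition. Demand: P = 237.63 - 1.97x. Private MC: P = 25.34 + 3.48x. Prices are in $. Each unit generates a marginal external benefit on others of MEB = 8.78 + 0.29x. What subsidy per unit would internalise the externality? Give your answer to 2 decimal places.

subsidy = $21.20 per unit

Social marginal cost = private MC − MEB = 16.56 + 3.19x.
Set SMC = demand: 16.56 + 3.19x = 237.63 - 1.97x → x* = 42.8430.
The Pigouvian subsidy equals MEB at x*: 8.78 + 0.29×42.8430 = 21.2045.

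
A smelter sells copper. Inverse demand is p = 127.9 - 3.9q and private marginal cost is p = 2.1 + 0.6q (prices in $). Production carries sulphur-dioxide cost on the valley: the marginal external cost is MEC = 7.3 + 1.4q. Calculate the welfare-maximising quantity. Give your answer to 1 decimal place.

Social marginal cost = private MC + MEC = 9.4 + 2.0q.
Set SMC = demand: 9.4 + 2.0q = 127.9 - 3.9q → q* = 20.0847.

q* = 20.1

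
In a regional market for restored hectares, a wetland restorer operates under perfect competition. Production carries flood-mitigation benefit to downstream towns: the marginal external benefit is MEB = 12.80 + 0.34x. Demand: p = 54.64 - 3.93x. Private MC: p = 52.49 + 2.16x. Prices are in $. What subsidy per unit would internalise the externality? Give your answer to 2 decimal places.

subsidy = $13.68 per unit

Social marginal cost = private MC − MEB = 39.69 + 1.82x.
Set SMC = demand: 39.69 + 1.82x = 54.64 - 3.93x → x* = 2.6000.
The Pigouvian subsidy equals MEB at x*: 12.80 + 0.34×2.6000 = 13.6840.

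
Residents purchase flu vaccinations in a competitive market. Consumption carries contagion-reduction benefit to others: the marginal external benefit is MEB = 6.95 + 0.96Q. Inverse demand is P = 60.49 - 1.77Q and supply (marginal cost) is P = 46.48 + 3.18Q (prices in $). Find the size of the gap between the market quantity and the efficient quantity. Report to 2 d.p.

Market equilibrium (private): 46.48 + 3.18Q = 60.49 - 1.77Q → Q_m = 2.8303.
Social marginal benefit = demand + MEB = 67.44 - 0.81Q.
Set SMB = MC: 67.44 - 0.81Q = 46.48 + 3.18Q → Q* = 5.2531.
Gap = |2.8303 − 5.2531| = 2.4228.

2.42 units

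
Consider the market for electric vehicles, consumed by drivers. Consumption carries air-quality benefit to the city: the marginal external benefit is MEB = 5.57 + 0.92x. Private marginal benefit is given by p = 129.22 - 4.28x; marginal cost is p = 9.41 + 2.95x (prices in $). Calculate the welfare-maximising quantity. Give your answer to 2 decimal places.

x* = 19.87

Social marginal benefit = demand + MEB = 134.79 - 3.36x.
Set SMB = MC: 134.79 - 3.36x = 9.41 + 2.95x → x* = 19.8700.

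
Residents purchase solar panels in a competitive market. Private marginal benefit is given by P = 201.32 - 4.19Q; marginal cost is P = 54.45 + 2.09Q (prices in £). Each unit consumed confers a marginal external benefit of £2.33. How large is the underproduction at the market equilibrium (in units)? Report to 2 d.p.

Market equilibrium (private): 54.45 + 2.09Q = 201.32 - 4.19Q → Q_m = 23.3869.
Social marginal benefit = demand + MEB = 203.65 - 4.19Q.
Set SMB = MC: 203.65 - 4.19Q = 54.45 + 2.09Q → Q* = 23.7580.
Gap = |23.3869 − 23.7580| = 0.3711.

0.37 units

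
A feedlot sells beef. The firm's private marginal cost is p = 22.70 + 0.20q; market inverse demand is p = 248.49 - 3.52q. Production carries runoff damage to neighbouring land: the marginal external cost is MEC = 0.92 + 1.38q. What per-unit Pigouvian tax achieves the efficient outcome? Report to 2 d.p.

tax = 61.77 per unit

Social marginal cost = private MC + MEC = 23.62 + 1.58q.
Set SMC = demand: 23.62 + 1.58q = 248.49 - 3.52q → q* = 44.0922.
The Pigouvian tax equals MEC at q*: 0.92 + 1.38×44.0922 = 61.7672.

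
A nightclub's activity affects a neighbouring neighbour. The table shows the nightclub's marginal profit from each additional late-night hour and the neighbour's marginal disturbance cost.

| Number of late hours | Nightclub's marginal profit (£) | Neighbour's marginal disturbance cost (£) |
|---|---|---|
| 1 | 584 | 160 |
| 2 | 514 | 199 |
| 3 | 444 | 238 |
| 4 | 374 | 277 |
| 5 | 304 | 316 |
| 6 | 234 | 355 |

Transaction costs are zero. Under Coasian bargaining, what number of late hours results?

4

Bargaining reaches the level where marginal profit last exceeds marginal disturbance cost.
That holds through level 4 (374 ≥ 277) but not at 5 (304 < 316).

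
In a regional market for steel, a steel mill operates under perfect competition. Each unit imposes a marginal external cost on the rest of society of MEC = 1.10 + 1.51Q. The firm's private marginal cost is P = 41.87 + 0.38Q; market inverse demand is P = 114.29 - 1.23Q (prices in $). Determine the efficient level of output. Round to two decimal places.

Q* = 22.86

Social marginal cost = private MC + MEC = 42.97 + 1.89Q.
Set SMC = demand: 42.97 + 1.89Q = 114.29 - 1.23Q → Q* = 22.8590.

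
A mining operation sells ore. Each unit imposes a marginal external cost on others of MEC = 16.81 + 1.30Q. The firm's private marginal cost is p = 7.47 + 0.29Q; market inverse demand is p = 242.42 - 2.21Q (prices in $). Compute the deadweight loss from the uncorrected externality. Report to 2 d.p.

Market equilibrium (private): 7.47 + 0.29Q = 242.42 - 2.21Q → Q_m = 93.9800.
Social marginal cost = private MC + MEC = 24.28 + 1.59Q.
Set SMC = demand: 24.28 + 1.59Q = 242.42 - 2.21Q → Q* = 57.4053.
The welfare-loss triangle has base |Q_m − Q*| and height MEC(Q_m) (the vertical gap between SMC and demand is zero at Q* and MEC at Q_m).
DWL = ½ × 36.5747 × 138.9840 = 2541.6491.

DWL = $2541.65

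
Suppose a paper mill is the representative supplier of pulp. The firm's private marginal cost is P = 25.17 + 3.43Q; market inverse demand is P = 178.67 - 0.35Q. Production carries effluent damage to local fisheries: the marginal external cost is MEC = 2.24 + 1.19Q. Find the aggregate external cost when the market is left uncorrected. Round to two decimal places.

Market equilibrium (private): 25.17 + 3.43Q = 178.67 - 0.35Q → Q_m = 40.6085.
Total external cost = ∫₀^{Q_m} (2.24 + 1.19Q) dQ = 2.24×40.6085 + ½×1.19×40.6085² = 1072.1480.

1072.15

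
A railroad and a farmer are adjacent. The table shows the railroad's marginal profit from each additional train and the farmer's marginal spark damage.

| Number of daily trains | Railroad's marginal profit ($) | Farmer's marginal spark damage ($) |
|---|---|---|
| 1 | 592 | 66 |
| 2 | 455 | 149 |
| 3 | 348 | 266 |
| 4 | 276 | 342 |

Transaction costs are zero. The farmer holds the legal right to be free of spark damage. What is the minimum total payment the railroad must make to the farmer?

Efficient level: marginal profit ≥ marginal spark damage through level 3, so k* = 3.
With the farmer holding the right, the railroad must at least compensate total damage at k*: 66 + 149 + 266 = 481.

$481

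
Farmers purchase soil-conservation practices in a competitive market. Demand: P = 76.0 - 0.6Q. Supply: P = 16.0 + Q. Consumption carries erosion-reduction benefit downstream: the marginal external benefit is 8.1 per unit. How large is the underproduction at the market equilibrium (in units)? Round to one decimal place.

Market equilibrium (private): 16.0 + Q = 76.0 - 0.6Q → Q_m = 37.5000.
Social marginal benefit = demand + MEB = 84.1 - 0.6Q.
Set SMB = MC: 84.1 - 0.6Q = 16.0 + Q → Q* = 42.5625.
Gap = |37.5000 − 42.5625| = 5.0625.

5.1 units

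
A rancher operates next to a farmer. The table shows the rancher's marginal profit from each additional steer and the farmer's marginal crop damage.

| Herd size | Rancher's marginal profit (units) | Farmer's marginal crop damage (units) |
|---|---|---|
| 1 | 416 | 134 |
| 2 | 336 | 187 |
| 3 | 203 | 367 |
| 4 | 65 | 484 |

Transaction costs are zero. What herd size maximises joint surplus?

Bargaining reaches the level where marginal profit last exceeds marginal crop damage.
That holds through level 2 (336 ≥ 187) but not at 3 (203 < 367).

2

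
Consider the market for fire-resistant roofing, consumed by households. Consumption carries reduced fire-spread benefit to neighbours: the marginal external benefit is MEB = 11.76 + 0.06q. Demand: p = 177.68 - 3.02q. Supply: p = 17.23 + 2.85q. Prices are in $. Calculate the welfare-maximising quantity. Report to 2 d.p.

Social marginal benefit = demand + MEB = 189.44 - 2.96q.
Set SMB = MC: 189.44 - 2.96q = 17.23 + 2.85q → q* = 29.6403.

q* = 29.64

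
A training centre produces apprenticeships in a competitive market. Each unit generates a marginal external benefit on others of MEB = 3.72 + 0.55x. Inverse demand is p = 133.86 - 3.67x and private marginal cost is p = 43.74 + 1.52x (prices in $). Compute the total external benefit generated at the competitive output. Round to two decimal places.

$147.51

Market equilibrium (private): 43.74 + 1.52x = 133.86 - 3.67x → x_m = 17.3642.
Total external benefit = ∫₀^{x_m} (3.72 + 0.55x) dx = 3.72×17.3642 + ½×0.55×17.3642² = 147.5116.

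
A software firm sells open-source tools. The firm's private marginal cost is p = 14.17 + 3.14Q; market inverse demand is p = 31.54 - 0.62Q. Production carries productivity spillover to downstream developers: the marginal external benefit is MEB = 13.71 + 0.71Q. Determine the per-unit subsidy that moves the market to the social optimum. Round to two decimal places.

subsidy = 20.95 per unit

Social marginal cost = private MC − MEB = 0.46 + 2.43Q.
Set SMC = demand: 0.46 + 2.43Q = 31.54 - 0.62Q → Q* = 10.1902.
The Pigouvian subsidy equals MEB at Q*: 13.71 + 0.71×10.1902 = 20.9450.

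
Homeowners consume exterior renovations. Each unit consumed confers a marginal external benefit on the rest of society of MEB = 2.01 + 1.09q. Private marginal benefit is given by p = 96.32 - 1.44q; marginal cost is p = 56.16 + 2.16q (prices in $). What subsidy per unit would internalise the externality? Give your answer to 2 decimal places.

subsidy = $20.32 per unit

Social marginal benefit = demand + MEB = 98.33 - 0.35q.
Set SMB = MC: 98.33 - 0.35q = 56.16 + 2.16q → q* = 16.8008.
The Pigouvian subsidy equals MEB at q*: 2.01 + 1.09×16.8008 = 20.3229.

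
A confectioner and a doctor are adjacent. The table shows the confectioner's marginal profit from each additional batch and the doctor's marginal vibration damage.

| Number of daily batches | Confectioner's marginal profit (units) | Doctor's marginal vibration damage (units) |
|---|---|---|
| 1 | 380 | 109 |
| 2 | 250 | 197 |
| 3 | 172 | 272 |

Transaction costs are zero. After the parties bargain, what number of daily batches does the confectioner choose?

Bargaining reaches the level where marginal profit last exceeds marginal vibration damage.
That holds through level 2 (250 ≥ 197) but not at 3 (172 < 272).

2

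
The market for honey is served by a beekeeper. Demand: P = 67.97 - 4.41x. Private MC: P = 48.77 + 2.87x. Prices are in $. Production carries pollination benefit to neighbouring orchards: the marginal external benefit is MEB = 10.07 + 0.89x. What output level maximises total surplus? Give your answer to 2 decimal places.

x* = 4.58

Social marginal cost = private MC − MEB = 38.70 + 1.98x.
Set SMC = demand: 38.70 + 1.98x = 67.97 - 4.41x → x* = 4.5806.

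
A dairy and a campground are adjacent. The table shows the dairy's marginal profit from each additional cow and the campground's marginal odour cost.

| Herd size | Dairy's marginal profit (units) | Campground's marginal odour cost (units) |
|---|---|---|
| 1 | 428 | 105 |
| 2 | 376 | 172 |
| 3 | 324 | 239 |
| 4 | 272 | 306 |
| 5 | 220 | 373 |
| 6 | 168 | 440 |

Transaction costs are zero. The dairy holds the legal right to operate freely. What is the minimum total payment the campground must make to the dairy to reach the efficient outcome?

Left alone the dairy would choose level 6 (marginal profit stays positive).
Efficient level: k* = 3 (marginal profit ≥ marginal odour cost through 3).
The campground must at least cover the dairy's forgone profit from cutting 6→3: 272 + 220 + 168 = 660.

660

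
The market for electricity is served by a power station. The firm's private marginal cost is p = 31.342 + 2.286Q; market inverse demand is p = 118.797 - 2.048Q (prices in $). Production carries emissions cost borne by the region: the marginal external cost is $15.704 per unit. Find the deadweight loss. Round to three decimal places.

DWL = $28.451

Market equilibrium (private): 31.342 + 2.286Q = 118.797 - 2.048Q → Q_m = 20.1788.
Social marginal cost = private MC + MEC = 47.046 + 2.286Q.
Set SMC = demand: 47.046 + 2.286Q = 118.797 - 2.048Q → Q* = 16.5554.
The welfare-loss triangle has base |Q_m − Q*| and height MEC(Q_m) (the vertical gap between SMC and demand is zero at Q* and MEC at Q_m).
DWL = ½ × 3.6234 × 15.7040 = 28.4509.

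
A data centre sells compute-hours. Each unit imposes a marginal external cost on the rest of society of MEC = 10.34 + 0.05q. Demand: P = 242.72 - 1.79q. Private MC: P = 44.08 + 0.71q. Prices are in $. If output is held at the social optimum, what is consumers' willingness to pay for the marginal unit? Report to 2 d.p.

Social marginal cost = private MC + MEC = 54.42 + 0.76q.
Set SMC = demand: 54.42 + 0.76q = 242.72 - 1.79q → q* = 73.8431.
Consumer price on the demand curve at q*: 242.72 − 1.79×73.8431 = 110.5409.

P = $110.54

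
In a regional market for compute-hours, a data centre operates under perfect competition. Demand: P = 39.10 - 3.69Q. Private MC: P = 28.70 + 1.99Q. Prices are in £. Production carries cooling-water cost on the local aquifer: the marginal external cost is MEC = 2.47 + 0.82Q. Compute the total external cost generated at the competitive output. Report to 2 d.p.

£5.90

Market equilibrium (private): 28.70 + 1.99Q = 39.10 - 3.69Q → Q_m = 1.8310.
Total external cost = ∫₀^{Q_m} (2.47 + 0.82Q) dQ = 2.47×1.8310 + ½×0.82×1.8310² = 5.8971.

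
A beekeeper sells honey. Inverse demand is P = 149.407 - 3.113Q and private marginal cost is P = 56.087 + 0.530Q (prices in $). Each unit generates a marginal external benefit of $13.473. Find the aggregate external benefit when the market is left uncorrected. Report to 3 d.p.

$345.128

Market equilibrium (private): 56.087 + 0.530Q = 149.407 - 3.113Q → Q_m = 25.6163.
Total external benefit = MEB × Q_m = 13.473 × 25.6163 = 345.1284.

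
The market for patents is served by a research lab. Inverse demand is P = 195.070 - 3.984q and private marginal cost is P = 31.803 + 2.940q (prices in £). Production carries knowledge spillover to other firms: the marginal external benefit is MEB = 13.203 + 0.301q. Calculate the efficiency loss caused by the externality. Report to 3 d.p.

DWL = £31.112

Market equilibrium (private): 31.803 + 2.940q = 195.070 - 3.984q → q_m = 23.5799.
Social marginal cost = private MC − MEB = 18.600 + 2.639q.
Set SMC = demand: 18.600 + 2.639q = 195.070 - 3.984q → q* = 26.6450.
Between q* and q_m the wedge demand − SMC runs linearly from 0 to MEB(q_m), so the loss is a triangle.
DWL = ½ × 3.0651 × 20.3005 = 31.1115.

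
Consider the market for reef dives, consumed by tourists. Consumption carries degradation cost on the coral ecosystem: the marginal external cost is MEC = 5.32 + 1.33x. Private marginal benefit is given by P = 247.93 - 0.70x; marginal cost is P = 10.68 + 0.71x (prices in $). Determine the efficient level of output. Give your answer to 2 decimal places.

x* = 84.65

Social marginal benefit = demand − MEC = 242.61 - 2.03x.
Set SMB = MC: 242.61 - 2.03x = 10.68 + 0.71x → x* = 84.6460.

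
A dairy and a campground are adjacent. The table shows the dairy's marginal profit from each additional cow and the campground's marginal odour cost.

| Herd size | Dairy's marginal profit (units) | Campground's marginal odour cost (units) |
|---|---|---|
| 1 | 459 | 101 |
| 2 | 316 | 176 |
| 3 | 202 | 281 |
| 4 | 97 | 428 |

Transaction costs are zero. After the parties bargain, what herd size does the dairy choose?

Bargaining reaches the level where marginal profit last exceeds marginal odour cost.
That holds through level 2 (316 ≥ 176) but not at 3 (202 < 281).

2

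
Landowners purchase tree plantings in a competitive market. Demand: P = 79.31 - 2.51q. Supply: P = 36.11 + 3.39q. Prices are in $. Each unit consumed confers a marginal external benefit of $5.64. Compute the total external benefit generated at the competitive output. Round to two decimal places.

$41.30

Market equilibrium (private): 36.11 + 3.39q = 79.31 - 2.51q → q_m = 7.3220.
Total external benefit = MEB × q_m = 5.64 × 7.3220 = 41.2961.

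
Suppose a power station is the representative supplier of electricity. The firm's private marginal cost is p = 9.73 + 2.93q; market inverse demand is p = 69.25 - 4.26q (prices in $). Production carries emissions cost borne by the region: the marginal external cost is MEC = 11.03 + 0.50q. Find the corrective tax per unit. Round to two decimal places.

tax = $14.18 per unit

Social marginal cost = private MC + MEC = 20.76 + 3.43q.
Set SMC = demand: 20.76 + 3.43q = 69.25 - 4.26q → q* = 6.3056.
The Pigouvian tax equals MEC at q*: 11.03 + 0.50×6.3056 = 14.1828.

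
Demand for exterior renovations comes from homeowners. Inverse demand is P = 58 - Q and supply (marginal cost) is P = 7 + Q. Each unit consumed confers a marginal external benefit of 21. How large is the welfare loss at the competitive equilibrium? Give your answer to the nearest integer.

Market equilibrium (private): 7 + Q = 58 - Q → Q_m = 25.5000.
Social marginal benefit = demand + MEB = 79 - Q.
Set SMB = MC: 79 - Q = 7 + Q → Q* = 36.0000.
The loss is the area between SMB and MC from Q* to Q_m; with linear curves that's a triangle of height MEB(Q_m).
DWL = ½ × 10.5000 × 21.0000 = 110.2500.

DWL = 110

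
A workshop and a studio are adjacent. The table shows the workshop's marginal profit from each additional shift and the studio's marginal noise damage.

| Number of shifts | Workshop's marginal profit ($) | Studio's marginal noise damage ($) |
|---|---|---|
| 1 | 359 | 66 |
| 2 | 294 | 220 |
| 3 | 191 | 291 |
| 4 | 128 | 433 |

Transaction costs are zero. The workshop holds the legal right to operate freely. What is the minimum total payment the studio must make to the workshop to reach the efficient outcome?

$319

Left alone the workshop would choose level 4 (marginal profit stays positive).
Efficient level: k* = 2 (marginal profit ≥ marginal noise damage through 2).
The studio must at least cover the workshop's forgone profit from cutting 4→2: 191 + 128 = 319.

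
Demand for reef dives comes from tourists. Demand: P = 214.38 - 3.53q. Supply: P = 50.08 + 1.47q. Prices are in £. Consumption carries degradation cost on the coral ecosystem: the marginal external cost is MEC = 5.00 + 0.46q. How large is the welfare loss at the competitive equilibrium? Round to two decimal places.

DWL = £37.05

Market equilibrium (private): 50.08 + 1.47q = 214.38 - 3.53q → q_m = 32.8600.
Social marginal benefit = demand − MEC = 209.38 - 3.99q.
Set SMB = MC: 209.38 - 3.99q = 50.08 + 1.47q → q* = 29.1758.
Between q* and q_m the wedge MC − SMB runs linearly from 0 to MEC(q_m), so the loss is a triangle.
DWL = ½ × 3.6842 × 20.1156 = 37.0549.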